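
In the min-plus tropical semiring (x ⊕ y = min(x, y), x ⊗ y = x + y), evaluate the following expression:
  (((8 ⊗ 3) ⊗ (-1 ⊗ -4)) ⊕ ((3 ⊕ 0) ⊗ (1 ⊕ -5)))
(((8 ⊗ 3) ⊗ (-1 ⊗ -4)) ⊕ ((3 ⊕ 0) ⊗ (1 ⊕ -5))) = -5

Expand innermost to outermost. Recall ⊕ takes the minimum of its arguments and ⊗ takes their sum. Working out the expression (((8 ⊗ 3) ⊗ (-1 ⊗ -4)) ⊕ ((3 ⊕ 0) ⊗ (1 ⊕ -5))) gives -5.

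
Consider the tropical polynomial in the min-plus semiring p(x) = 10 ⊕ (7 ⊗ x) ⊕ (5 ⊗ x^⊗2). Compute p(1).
p(1) = 7

A tropical monomial a ⊗ x^⊗i evaluates to a + i · x. Evaluating each term at x = 1:
  Term 0 contributes 10 + 0 · 1 = 10
  Term 1 contributes 7 + 1 · 1 = 8
  Term 2 contributes 5 + 2 · 1 = 7
p(1) = ⊕ of these = min[10, 8, 7] = 7.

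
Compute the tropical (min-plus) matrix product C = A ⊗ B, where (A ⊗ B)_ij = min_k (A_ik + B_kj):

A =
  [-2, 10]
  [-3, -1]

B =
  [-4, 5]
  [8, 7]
A ⊗ B =
  [-6, 3]
  [-7, 2]

Apply the min-plus product entry-by-entry:
  C[0][0] = min over k of (A[0][0] + B[0][0] = -2 + -4 = -6, A[0][1] + B[1][0] = 10 + 8 = 18) = -6 (attained at k = 0)
  C[0][1] = min over k of (A[0][0] + B[0][1] = -2 + 5 = 3, A[0][1] + B[1][1] = 10 + 7 = 17) = 3 (attained at k = 0)
  C[1][0] = min over k of (A[1][0] + B[0][0] = -3 + -4 = -7, A[1][1] + B[1][0] = -1 + 8 = 7) = -7 (attained at k = 0)
  C[1][1] = min over k of (A[1][0] + B[0][1] = -3 + 5 = 2, A[1][1] + B[1][1] = -1 + 7 = 6) = 2 (attained at k = 0)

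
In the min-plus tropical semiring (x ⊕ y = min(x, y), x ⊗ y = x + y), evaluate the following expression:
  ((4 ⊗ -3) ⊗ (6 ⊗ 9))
((4 ⊗ -3) ⊗ (6 ⊗ 9)) = 16

Expand innermost to outermost. Recall ⊕ takes the minimum of its arguments and ⊗ takes their sum. Working out the expression ((4 ⊗ -3) ⊗ (6 ⊗ 9)) gives 16.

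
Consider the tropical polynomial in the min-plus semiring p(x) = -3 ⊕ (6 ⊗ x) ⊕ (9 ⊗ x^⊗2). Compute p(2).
p(2) = -3

A tropical monomial a ⊗ x^⊗i evaluates to a + i · x. Evaluating each term at x = 2:
  Term 0 contributes -3 + 0 · 2 = -3
  Term 1 contributes 6 + 1 · 2 = 8
  Term 2 contributes 9 + 2 · 2 = 13
p(2) = ⊕ of these = min[-3, 8, 13] = -3.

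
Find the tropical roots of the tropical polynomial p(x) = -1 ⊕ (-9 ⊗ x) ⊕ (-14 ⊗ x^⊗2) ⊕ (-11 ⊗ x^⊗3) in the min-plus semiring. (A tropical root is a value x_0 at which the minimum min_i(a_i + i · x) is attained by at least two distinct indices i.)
Roots: {-3, 5, 8}

Each tropical root is a break point of the lower envelope of the lines y = a_i + i · x (there are 4 lines, with slopes 0, 1, ..., 3). Only the lines that attain the minimum somewhere contribute to roots; other lines are dominated. Here the surviving (envelope) indices are i = 3, i = 2, i = 1, i = 0.
Intersections between consecutive envelope lines give the roots: for adjacent envelope indices i < j the intersection is x = (a_i − a_j) / (j − i). Reading off the sorted break points: {-3, 5, 8}.
Verification: at each break x_0, at least two indices attain the minimum of min_i(a_i + i · x_0).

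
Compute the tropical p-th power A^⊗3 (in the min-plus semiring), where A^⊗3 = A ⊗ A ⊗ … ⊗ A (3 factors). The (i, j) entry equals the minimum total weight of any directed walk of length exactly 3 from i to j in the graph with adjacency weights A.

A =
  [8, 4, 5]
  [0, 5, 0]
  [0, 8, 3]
A^⊗3 =
  [4, 8, 7]
  [3, 4, 4]
  [4, 7, 4]

Each entry (A^⊗3)_ij equals the minimum over all length-3 walks i = v_0 → v_1 → … → v_3 = j of Σ_t A[v_t][v_{t+1}]. For example, for (i, j) = (0, 2) we minimise over 9 possible intermediate vertex sequences; the minimum is 7, attained along the walk 0 → 1 → 2 → 2.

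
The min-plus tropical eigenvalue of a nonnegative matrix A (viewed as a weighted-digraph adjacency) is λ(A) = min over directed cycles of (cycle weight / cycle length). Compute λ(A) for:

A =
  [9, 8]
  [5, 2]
λ(A) = 2

Enumerate directed cycles and compute their means (weight / length). Sample:
  cycle 0 → 0: weight = 9, length = 1, mean = 9/1 ≈ 9.000
  cycle 1 → 1: weight = 2, length = 1, mean = 2/1 ≈ 2.000
  cycle 0 → 1 → 0: weight = 13, length = 2, mean = 13/2 ≈ 6.500
  cycle 1 → 0 → 1: weight = 13, length = 2, mean = 13/2 ≈ 6.500
Minimum mean = 2.000, attained e.g. along the cycle 1 → 1 with weight 2 and length 1. So λ(A) = 2/1 = 2.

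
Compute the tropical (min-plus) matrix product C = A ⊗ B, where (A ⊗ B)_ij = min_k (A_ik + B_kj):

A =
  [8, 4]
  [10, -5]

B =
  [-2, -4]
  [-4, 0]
A ⊗ B =
  [0, 4]
  [-9, -5]

Apply the min-plus product entry-by-entry:
  C[0][0] = min over k of (A[0][0] + B[0][0] = 8 + -2 = 6, A[0][1] + B[1][0] = 4 + -4 = 0) = 0 (attained at k = 1)
  C[0][1] = min over k of (A[0][0] + B[0][1] = 8 + -4 = 4, A[0][1] + B[1][1] = 4 + 0 = 4) = 4 (attained at k = 0)
  C[1][0] = min over k of (A[1][0] + B[0][0] = 10 + -2 = 8, A[1][1] + B[1][0] = -5 + -4 = -9) = -9 (attained at k = 1)
  C[1][1] = min over k of (A[1][0] + B[0][1] = 10 + -4 = 6, A[1][1] + B[1][1] = -5 + 0 = -5) = -5 (attained at k = 1)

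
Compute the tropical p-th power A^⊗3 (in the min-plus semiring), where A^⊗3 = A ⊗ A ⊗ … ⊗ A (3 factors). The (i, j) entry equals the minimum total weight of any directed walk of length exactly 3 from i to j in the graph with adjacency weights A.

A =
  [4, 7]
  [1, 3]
A^⊗3 =
  [11, 13]
  [7, 9]

Each entry (A^⊗3)_ij equals the minimum over all length-3 walks i = v_0 → v_1 → … → v_3 = j of Σ_t A[v_t][v_{t+1}]. For example, for (i, j) = (0, 1) we minimise over 4 possible intermediate vertex sequences; the minimum is 13, attained along the walk 0 → 1 → 1 → 1.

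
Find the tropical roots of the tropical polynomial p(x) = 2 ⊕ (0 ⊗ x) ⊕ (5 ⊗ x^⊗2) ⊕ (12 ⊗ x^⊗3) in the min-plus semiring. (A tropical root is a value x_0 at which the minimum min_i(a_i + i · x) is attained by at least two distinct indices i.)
Roots: {-7, -5, 2}

Each tropical root is a break point of the lower envelope of the lines y = a_i + i · x (there are 4 lines, with slopes 0, 1, ..., 3). Only the lines that attain the minimum somewhere contribute to roots; other lines are dominated. Here the surviving (envelope) indices are i = 3, i = 2, i = 1, i = 0.
Intersections between consecutive envelope lines give the roots: for adjacent envelope indices i < j the intersection is x = (a_i − a_j) / (j − i). Reading off the sorted break points: {-7, -5, 2}.
Verification: at each break x_0, at least two indices attain the minimum of min_i(a_i + i · x_0).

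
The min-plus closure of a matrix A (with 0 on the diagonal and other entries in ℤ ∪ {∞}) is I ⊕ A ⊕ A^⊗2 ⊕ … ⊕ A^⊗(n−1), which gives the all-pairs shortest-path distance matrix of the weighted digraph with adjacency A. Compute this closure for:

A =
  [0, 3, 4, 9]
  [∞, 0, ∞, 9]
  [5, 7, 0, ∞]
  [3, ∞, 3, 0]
Closure =
  [0, 3, 4, 9]
  [12, 0, 12, 9]
  [5, 7, 0, 14]
  [3, 6, 3, 0]

This is the Floyd-Warshall all-pairs shortest-path computation. For each intermediate vertex k = 0, 1, …, 3, update dist[i][j] ← min(dist[i][j], dist[i][k] + dist[k][j]). The final matrix gives, for each (i, j), the minimum total weight of any directed path from i to j (possibly empty when i = j).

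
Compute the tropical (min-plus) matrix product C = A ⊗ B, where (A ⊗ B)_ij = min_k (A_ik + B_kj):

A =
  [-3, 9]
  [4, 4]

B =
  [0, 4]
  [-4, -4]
A ⊗ B =
  [-3, 1]
  [0, 0]

Apply the min-plus product entry-by-entry:
  C[0][0] = min over k of (A[0][0] + B[0][0] = -3 + 0 = -3, A[0][1] + B[1][0] = 9 + -4 = 5) = -3 (attained at k = 0)
  C[0][1] = min over k of (A[0][0] + B[0][1] = -3 + 4 = 1, A[0][1] + B[1][1] = 9 + -4 = 5) = 1 (attained at k = 0)
  C[1][0] = min over k of (A[1][0] + B[0][0] = 4 + 0 = 4, A[1][1] + B[1][0] = 4 + -4 = 0) = 0 (attained at k = 1)
  C[1][1] = min over k of (A[1][0] + B[0][1] = 4 + 4 = 8, A[1][1] + B[1][1] = 4 + -4 = 0) = 0 (attained at k = 1)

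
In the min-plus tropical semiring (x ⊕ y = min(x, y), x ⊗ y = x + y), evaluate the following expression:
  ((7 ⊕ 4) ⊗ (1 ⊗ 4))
((7 ⊕ 4) ⊗ (1 ⊗ 4)) = 9

Expand innermost to outermost. Recall ⊕ takes the minimum of its arguments and ⊗ takes their sum. Working out the expression ((7 ⊕ 4) ⊗ (1 ⊗ 4)) gives 9.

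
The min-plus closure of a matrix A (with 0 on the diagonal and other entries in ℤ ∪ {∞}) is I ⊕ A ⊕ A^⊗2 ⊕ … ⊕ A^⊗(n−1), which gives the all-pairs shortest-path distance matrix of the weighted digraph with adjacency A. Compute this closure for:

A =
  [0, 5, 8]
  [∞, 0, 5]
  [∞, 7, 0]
Closure =
  [0, 5, 8]
  [∞, 0, 5]
  [∞, 7, 0]

This is the Floyd-Warshall all-pairs shortest-path computation. For each intermediate vertex k = 0, 1, …, 2, update dist[i][j] ← min(dist[i][j], dist[i][k] + dist[k][j]). The final matrix gives, for each (i, j), the minimum total weight of any directed path from i to j (possibly empty when i = j).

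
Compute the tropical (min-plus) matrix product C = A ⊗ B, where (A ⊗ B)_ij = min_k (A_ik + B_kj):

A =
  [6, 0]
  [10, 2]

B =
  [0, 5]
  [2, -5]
A ⊗ B =
  [2, -5]
  [4, -3]

Apply the min-plus product entry-by-entry:
  C[0][0] = min over k of (A[0][0] + B[0][0] = 6 + 0 = 6, A[0][1] + B[1][0] = 0 + 2 = 2) = 2 (attained at k = 1)
  C[0][1] = min over k of (A[0][0] + B[0][1] = 6 + 5 = 11, A[0][1] + B[1][1] = 0 + -5 = -5) = -5 (attained at k = 1)
  C[1][0] = min over k of (A[1][0] + B[0][0] = 10 + 0 = 10, A[1][1] + B[1][0] = 2 + 2 = 4) = 4 (attained at k = 1)
  C[1][1] = min over k of (A[1][0] + B[0][1] = 10 + 5 = 15, A[1][1] + B[1][1] = 2 + -5 = -3) = -3 (attained at k = 1)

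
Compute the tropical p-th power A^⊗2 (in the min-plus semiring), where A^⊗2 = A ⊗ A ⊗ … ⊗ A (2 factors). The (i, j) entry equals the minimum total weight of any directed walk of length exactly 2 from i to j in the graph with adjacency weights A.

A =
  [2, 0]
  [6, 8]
A^⊗2 =
  [4, 2]
  [8, 6]

Each entry (A^⊗2)_ij equals the minimum over all length-2 walks i = v_0 → v_1 → … → v_2 = j of Σ_t A[v_t][v_{t+1}]. For example, for (i, j) = (0, 1) we minimise over 2 possible intermediate vertex sequences; the minimum is 2, attained along the walk 0 → 0 → 1.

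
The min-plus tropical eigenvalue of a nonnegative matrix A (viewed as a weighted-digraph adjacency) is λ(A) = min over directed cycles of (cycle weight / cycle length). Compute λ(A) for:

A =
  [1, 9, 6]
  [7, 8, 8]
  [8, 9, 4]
λ(A) = 1

Enumerate directed cycles and compute their means (weight / length). Sample:
  cycle 0 → 0: weight = 1, length = 1, mean = 1/1 ≈ 1.000
  cycle 1 → 1: weight = 8, length = 1, mean = 8/1 ≈ 8.000
  cycle 2 → 2: weight = 4, length = 1, mean = 4/1 ≈ 4.000
  cycle 0 → 1 → 0: weight = 16, length = 2, mean = 16/2 ≈ 8.000
  cycle 0 → 2 → 0: weight = 14, length = 2, mean = 14/2 ≈ 7.000
  cycle 1 → 0 → 1: weight = 16, length = 2, mean = 16/2 ≈ 8.000
Minimum mean = 1.000, attained e.g. along the cycle 0 → 0 with weight 1 and length 1. So λ(A) = 1/1 = 1.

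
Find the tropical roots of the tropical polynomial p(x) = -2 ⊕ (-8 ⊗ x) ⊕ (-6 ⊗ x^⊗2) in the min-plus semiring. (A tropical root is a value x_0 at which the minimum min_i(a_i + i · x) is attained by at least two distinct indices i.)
Roots: {-2, 6}

Each tropical root is a break point of the lower envelope of the lines y = a_i + i · x (there are 3 lines, with slopes 0, 1, ..., 2). Only the lines that attain the minimum somewhere contribute to roots; other lines are dominated. Here the surviving (envelope) indices are i = 2, i = 1, i = 0.
Intersections between consecutive envelope lines give the roots: for adjacent envelope indices i < j the intersection is x = (a_i − a_j) / (j − i). Reading off the sorted break points: {-2, 6}.
Verification: at each break x_0, at least two indices attain the minimum of min_i(a_i + i · x_0).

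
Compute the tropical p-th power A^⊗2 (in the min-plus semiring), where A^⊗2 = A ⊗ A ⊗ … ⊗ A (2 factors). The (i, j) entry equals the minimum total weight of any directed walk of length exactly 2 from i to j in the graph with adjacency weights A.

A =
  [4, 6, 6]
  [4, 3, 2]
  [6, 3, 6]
A^⊗2 =
  [8, 9, 8]
  [7, 5, 5]
  [7, 6, 5]

Each entry (A^⊗2)_ij equals the minimum over all length-2 walks i = v_0 → v_1 → … → v_2 = j of Σ_t A[v_t][v_{t+1}]. For example, for (i, j) = (0, 2) we minimise over 3 possible intermediate vertex sequences; the minimum is 8, attained along the walk 0 → 1 → 2.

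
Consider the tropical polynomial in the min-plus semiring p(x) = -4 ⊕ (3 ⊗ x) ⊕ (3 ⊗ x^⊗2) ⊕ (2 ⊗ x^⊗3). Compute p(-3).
p(-3) = -7

A tropical monomial a ⊗ x^⊗i evaluates to a + i · x. Evaluating each term at x = -3:
  Term 0 contributes -4 + 0 · -3 = -4
  Term 1 contributes 3 + 1 · -3 = 0
  Term 2 contributes 3 + 2 · -3 = -3
  Term 3 contributes 2 + 3 · -3 = -7
p(-3) = ⊕ of these = min[-4, 0, -3, -7] = -7.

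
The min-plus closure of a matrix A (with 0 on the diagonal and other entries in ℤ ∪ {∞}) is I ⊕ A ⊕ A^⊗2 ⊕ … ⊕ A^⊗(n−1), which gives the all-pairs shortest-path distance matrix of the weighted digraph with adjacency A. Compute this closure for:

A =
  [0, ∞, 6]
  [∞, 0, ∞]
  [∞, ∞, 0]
Closure =
  [0, ∞, 6]
  [∞, 0, ∞]
  [∞, ∞, 0]

This is the Floyd-Warshall all-pairs shortest-path computation. For each intermediate vertex k = 0, 1, …, 2, update dist[i][j] ← min(dist[i][j], dist[i][k] + dist[k][j]). The final matrix gives, for each (i, j), the minimum total weight of any directed path from i to j (possibly empty when i = j).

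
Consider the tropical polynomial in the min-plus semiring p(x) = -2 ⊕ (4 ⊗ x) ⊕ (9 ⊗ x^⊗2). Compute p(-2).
p(-2) = -2

A tropical monomial a ⊗ x^⊗i evaluates to a + i · x. Evaluating each term at x = -2:
  Term 0 contributes -2 + 0 · -2 = -2
  Term 1 contributes 4 + 1 · -2 = 2
  Term 2 contributes 9 + 2 · -2 = 5
p(-2) = ⊕ of these = min[-2, 2, 5] = -2.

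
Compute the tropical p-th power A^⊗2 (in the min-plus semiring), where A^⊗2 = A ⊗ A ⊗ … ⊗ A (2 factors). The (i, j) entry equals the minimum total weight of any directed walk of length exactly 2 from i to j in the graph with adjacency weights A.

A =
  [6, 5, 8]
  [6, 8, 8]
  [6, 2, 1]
A^⊗2 =
  [11, 10, 9]
  [12, 10, 9]
  [7, 3, 2]

Each entry (A^⊗2)_ij equals the minimum over all length-2 walks i = v_0 → v_1 → … → v_2 = j of Σ_t A[v_t][v_{t+1}]. For example, for (i, j) = (0, 2) we minimise over 3 possible intermediate vertex sequences; the minimum is 9, attained along the walk 0 → 2 → 2.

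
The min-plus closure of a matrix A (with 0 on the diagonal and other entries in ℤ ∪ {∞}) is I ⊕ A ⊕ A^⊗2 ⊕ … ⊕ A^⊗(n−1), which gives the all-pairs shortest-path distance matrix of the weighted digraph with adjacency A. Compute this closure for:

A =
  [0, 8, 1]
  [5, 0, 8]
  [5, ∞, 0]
Closure =
  [0, 8, 1]
  [5, 0, 6]
  [5, 13, 0]

This is the Floyd-Warshall all-pairs shortest-path computation. For each intermediate vertex k = 0, 1, …, 2, update dist[i][j] ← min(dist[i][j], dist[i][k] + dist[k][j]). The final matrix gives, for each (i, j), the minimum total weight of any directed path from i to j (possibly empty when i = j).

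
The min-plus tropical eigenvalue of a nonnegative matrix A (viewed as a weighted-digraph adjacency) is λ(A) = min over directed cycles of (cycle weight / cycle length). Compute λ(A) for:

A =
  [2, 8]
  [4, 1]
λ(A) = 1

Enumerate directed cycles and compute their means (weight / length). Sample:
  cycle 0 → 0: weight = 2, length = 1, mean = 2/1 ≈ 2.000
  cycle 1 → 1: weight = 1, length = 1, mean = 1/1 ≈ 1.000
  cycle 0 → 1 → 0: weight = 12, length = 2, mean = 12/2 ≈ 6.000
  cycle 1 → 0 → 1: weight = 12, length = 2, mean = 12/2 ≈ 6.000
Minimum mean = 1.000, attained e.g. along the cycle 1 → 1 with weight 1 and length 1. So λ(A) = 1/1 = 1.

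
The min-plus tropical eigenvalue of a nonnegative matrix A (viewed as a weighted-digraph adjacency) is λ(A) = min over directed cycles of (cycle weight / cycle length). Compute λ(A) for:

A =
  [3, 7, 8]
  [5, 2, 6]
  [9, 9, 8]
λ(A) = 2

Enumerate directed cycles and compute their means (weight / length). Sample:
  cycle 0 → 0: weight = 3, length = 1, mean = 3/1 ≈ 3.000
  cycle 1 → 1: weight = 2, length = 1, mean = 2/1 ≈ 2.000
  cycle 2 → 2: weight = 8, length = 1, mean = 8/1 ≈ 8.000
  cycle 0 → 1 → 0: weight = 12, length = 2, mean = 12/2 ≈ 6.000
  cycle 0 → 2 → 0: weight = 17, length = 2, mean = 17/2 ≈ 8.500
  cycle 1 → 0 → 1: weight = 12, length = 2, mean = 12/2 ≈ 6.000
Minimum mean = 2.000, attained e.g. along the cycle 1 → 1 with weight 2 and length 1. So λ(A) = 2/1 = 2.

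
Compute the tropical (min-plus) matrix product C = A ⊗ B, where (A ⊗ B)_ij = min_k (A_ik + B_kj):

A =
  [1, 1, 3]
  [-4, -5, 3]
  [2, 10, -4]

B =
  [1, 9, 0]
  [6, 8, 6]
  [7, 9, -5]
A ⊗ B =
  [2, 9, -2]
  [-3, 3, -4]
  [3, 5, -9]

Apply the min-plus product entry-by-entry:
  C[0][0] = min over k of (A[0][0] + B[0][0] = 1 + 1 = 2, A[0][1] + B[1][0] = 1 + 6 = 7, A[0][2] + B[2][0] = 3 + 7 = 10) = 2 (attained at k = 0)
  C[0][1] = min over k of (A[0][0] + B[0][1] = 1 + 9 = 10, A[0][1] + B[1][1] = 1 + 8 = 9, A[0][2] + B[2][1] = 3 + 9 = 12) = 9 (attained at k = 1)
  C[0][2] = min over k of (A[0][0] + B[0][2] = 1 + 0 = 1, A[0][1] + B[1][2] = 1 + 6 = 7, A[0][2] + B[2][2] = 3 + -5 = -2) = -2 (attained at k = 2)
  C[1][0] = min over k of (A[1][0] + B[0][0] = -4 + 1 = -3, A[1][1] + B[1][0] = -5 + 6 = 1, A[1][2] + B[2][0] = 3 + 7 = 10) = -3 (attained at k = 0)
  C[1][1] = min over k of (A[1][0] + B[0][1] = -4 + 9 = 5, A[1][1] + B[1][1] = -5 + 8 = 3, A[1][2] + B[2][1] = 3 + 9 = 12) = 3 (attained at k = 1)
  C[1][2] = min over k of (A[1][0] + B[0][2] = -4 + 0 = -4, A[1][1] + B[1][2] = -5 + 6 = 1, A[1][2] + B[2][2] = 3 + -5 = -2) = -4 (attained at k = 0)
  C[2][0] = min over k of (A[2][0] + B[0][0] = 2 + 1 = 3, A[2][1] + B[1][0] = 10 + 6 = 16, A[2][2] + B[2][0] = -4 + 7 = 3) = 3 (attained at k = 0)
  C[2][1] = min over k of (A[2][0] + B[0][1] = 2 + 9 = 11, A[2][1] + B[1][1] = 10 + 8 = 18, A[2][2] + B[2][1] = -4 + 9 = 5) = 5 (attained at k = 2)
  C[2][2] = min over k of (A[2][0] + B[0][2] = 2 + 0 = 2, A[2][1] + B[1][2] = 10 + 6 = 16, A[2][2] + B[2][2] = -4 + -5 = -9) = -9 (attained at k = 2)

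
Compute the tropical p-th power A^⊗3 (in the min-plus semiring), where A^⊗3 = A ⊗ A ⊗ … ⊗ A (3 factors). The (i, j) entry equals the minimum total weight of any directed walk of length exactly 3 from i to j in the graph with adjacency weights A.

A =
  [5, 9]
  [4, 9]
A^⊗3 =
  [15, 19]
  [14, 18]

Each entry (A^⊗3)_ij equals the minimum over all length-3 walks i = v_0 → v_1 → … → v_3 = j of Σ_t A[v_t][v_{t+1}]. For example, for (i, j) = (0, 1) we minimise over 4 possible intermediate vertex sequences; the minimum is 19, attained along the walk 0 → 0 → 0 → 1.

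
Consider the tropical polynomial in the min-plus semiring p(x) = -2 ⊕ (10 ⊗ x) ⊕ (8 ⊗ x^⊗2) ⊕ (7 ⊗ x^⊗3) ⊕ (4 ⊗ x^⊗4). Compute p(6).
p(6) = -2

A tropical monomial a ⊗ x^⊗i evaluates to a + i · x. Evaluating each term at x = 6:
  Term 0 contributes -2 + 0 · 6 = -2
  Term 1 contributes 10 + 1 · 6 = 16
  Term 2 contributes 8 + 2 · 6 = 20
  Term 3 contributes 7 + 3 · 6 = 25
  Term 4 contributes 4 + 4 · 6 = 28
p(6) = ⊕ of these = min[-2, 16, 20, 25, 28] = -2.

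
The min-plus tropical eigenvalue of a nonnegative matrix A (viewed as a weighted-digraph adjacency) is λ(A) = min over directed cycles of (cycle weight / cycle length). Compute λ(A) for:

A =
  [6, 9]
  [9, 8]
λ(A) = 6

Enumerate directed cycles and compute their means (weight / length). Sample:
  cycle 0 → 0: weight = 6, length = 1, mean = 6/1 ≈ 6.000
  cycle 1 → 1: weight = 8, length = 1, mean = 8/1 ≈ 8.000
  cycle 0 → 1 → 0: weight = 18, length = 2, mean = 18/2 ≈ 9.000
  cycle 1 → 0 → 1: weight = 18, length = 2, mean = 18/2 ≈ 9.000
Minimum mean = 6.000, attained e.g. along the cycle 0 → 0 with weight 6 and length 1. So λ(A) = 6/1 = 6.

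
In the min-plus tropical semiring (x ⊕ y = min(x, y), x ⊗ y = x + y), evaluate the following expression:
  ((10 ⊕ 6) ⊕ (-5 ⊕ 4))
((10 ⊕ 6) ⊕ (-5 ⊕ 4)) = -5

Expand innermost to outermost. Recall ⊕ takes the minimum of its arguments and ⊗ takes their sum. Working out the expression ((10 ⊕ 6) ⊕ (-5 ⊕ 4)) gives -5.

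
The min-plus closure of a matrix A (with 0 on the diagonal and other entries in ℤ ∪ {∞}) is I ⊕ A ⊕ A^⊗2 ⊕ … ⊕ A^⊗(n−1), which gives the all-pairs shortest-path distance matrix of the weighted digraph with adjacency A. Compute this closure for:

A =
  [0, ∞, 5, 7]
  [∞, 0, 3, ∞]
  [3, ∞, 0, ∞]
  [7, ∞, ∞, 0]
Closure =
  [0, ∞, 5, 7]
  [6, 0, 3, 13]
  [3, ∞, 0, 10]
  [7, ∞, 12, 0]

This is the Floyd-Warshall all-pairs shortest-path computation. For each intermediate vertex k = 0, 1, …, 3, update dist[i][j] ← min(dist[i][j], dist[i][k] + dist[k][j]). The final matrix gives, for each (i, j), the minimum total weight of any directed path from i to j (possibly empty when i = j).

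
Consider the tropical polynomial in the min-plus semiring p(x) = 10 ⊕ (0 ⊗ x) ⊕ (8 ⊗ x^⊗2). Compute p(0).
p(0) = 0

A tropical monomial a ⊗ x^⊗i evaluates to a + i · x. Evaluating each term at x = 0:
  Term 0 contributes 10 + 0 · 0 = 10
  Term 1 contributes 0 + 1 · 0 = 0
  Term 2 contributes 8 + 2 · 0 = 8
p(0) = ⊕ of these = min[10, 0, 8] = 0.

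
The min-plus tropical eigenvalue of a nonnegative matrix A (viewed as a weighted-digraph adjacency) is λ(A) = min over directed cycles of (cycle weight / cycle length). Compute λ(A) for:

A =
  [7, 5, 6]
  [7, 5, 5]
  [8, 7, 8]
λ(A) = 5

Enumerate directed cycles and compute their means (weight / length). Sample:
  cycle 0 → 0: weight = 7, length = 1, mean = 7/1 ≈ 7.000
  cycle 1 → 1: weight = 5, length = 1, mean = 5/1 ≈ 5.000
  cycle 2 → 2: weight = 8, length = 1, mean = 8/1 ≈ 8.000
  cycle 0 → 1 → 0: weight = 12, length = 2, mean = 12/2 ≈ 6.000
  cycle 0 → 2 → 0: weight = 14, length = 2, mean = 14/2 ≈ 7.000
  cycle 1 → 0 → 1: weight = 12, length = 2, mean = 12/2 ≈ 6.000
Minimum mean = 5.000, attained e.g. along the cycle 1 → 1 with weight 5 and length 1. So λ(A) = 5/1 = 5.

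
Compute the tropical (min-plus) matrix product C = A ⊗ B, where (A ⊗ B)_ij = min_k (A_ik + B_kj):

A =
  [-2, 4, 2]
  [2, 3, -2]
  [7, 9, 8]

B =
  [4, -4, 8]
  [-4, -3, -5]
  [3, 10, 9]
A ⊗ B =
  [0, -6, -1]
  [-1, -2, -2]
  [5, 3, 4]

Apply the min-plus product entry-by-entry:
  C[0][0] = min over k of (A[0][0] + B[0][0] = -2 + 4 = 2, A[0][1] + B[1][0] = 4 + -4 = 0, A[0][2] + B[2][0] = 2 + 3 = 5) = 0 (attained at k = 1)
  C[0][1] = min over k of (A[0][0] + B[0][1] = -2 + -4 = -6, A[0][1] + B[1][1] = 4 + -3 = 1, A[0][2] + B[2][1] = 2 + 10 = 12) = -6 (attained at k = 0)
  C[0][2] = min over k of (A[0][0] + B[0][2] = -2 + 8 = 6, A[0][1] + B[1][2] = 4 + -5 = -1, A[0][2] + B[2][2] = 2 + 9 = 11) = -1 (attained at k = 1)
  C[1][0] = min over k of (A[1][0] + B[0][0] = 2 + 4 = 6, A[1][1] + B[1][0] = 3 + -4 = -1, A[1][2] + B[2][0] = -2 + 3 = 1) = -1 (attained at k = 1)
  C[1][1] = min over k of (A[1][0] + B[0][1] = 2 + -4 = -2, A[1][1] + B[1][1] = 3 + -3 = 0, A[1][2] + B[2][1] = -2 + 10 = 8) = -2 (attained at k = 0)
  C[1][2] = min over k of (A[1][0] + B[0][2] = 2 + 8 = 10, A[1][1] + B[1][2] = 3 + -5 = -2, A[1][2] + B[2][2] = -2 + 9 = 7) = -2 (attained at k = 1)
  C[2][0] = min over k of (A[2][0] + B[0][0] = 7 + 4 = 11, A[2][1] + B[1][0] = 9 + -4 = 5, A[2][2] + B[2][0] = 8 + 3 = 11) = 5 (attained at k = 1)
  C[2][1] = min over k of (A[2][0] + B[0][1] = 7 + -4 = 3, A[2][1] + B[1][1] = 9 + -3 = 6, A[2][2] + B[2][1] = 8 + 10 = 18) = 3 (attained at k = 0)
  C[2][2] = min over k of (A[2][0] + B[0][2] = 7 + 8 = 15, A[2][1] + B[1][2] = 9 + -5 = 4, A[2][2] + B[2][2] = 8 + 9 = 17) = 4 (attained at k = 1)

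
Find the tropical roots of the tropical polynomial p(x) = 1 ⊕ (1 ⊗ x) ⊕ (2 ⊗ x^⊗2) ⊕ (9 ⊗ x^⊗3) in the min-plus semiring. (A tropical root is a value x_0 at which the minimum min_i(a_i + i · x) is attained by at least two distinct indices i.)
Roots: {-7, -1, 0}

Each tropical root is a break point of the lower envelope of the lines y = a_i + i · x (there are 4 lines, with slopes 0, 1, ..., 3). Only the lines that attain the minimum somewhere contribute to roots; other lines are dominated. Here the surviving (envelope) indices are i = 3, i = 2, i = 1, i = 0.
Intersections between consecutive envelope lines give the roots: for adjacent envelope indices i < j the intersection is x = (a_i − a_j) / (j − i). Reading off the sorted break points: {-7, -1, 0}.
Verification: at each break x_0, at least two indices attain the minimum of min_i(a_i + i · x_0).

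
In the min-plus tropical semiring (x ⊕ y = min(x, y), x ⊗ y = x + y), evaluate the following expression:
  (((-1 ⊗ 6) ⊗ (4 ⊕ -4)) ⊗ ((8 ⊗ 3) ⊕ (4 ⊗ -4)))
(((-1 ⊗ 6) ⊗ (4 ⊕ -4)) ⊗ ((8 ⊗ 3) ⊕ (4 ⊗ -4))) = 1

Expand innermost to outermost. Recall ⊕ takes the minimum of its arguments and ⊗ takes their sum. Working out the expression (((-1 ⊗ 6) ⊗ (4 ⊕ -4)) ⊗ ((8 ⊗ 3) ⊕ (4 ⊗ -4))) gives 1.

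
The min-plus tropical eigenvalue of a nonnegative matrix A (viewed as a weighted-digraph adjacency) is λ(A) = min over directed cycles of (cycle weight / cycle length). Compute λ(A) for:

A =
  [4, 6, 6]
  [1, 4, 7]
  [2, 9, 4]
λ(A) = 7/2

Enumerate directed cycles and compute their means (weight / length). Sample:
  cycle 0 → 0: weight = 4, length = 1, mean = 4/1 ≈ 4.000
  cycle 1 → 1: weight = 4, length = 1, mean = 4/1 ≈ 4.000
  cycle 2 → 2: weight = 4, length = 1, mean = 4/1 ≈ 4.000
  cycle 0 → 1 → 0: weight = 7, length = 2, mean = 7/2 ≈ 3.500
  cycle 0 → 2 → 0: weight = 8, length = 2, mean = 8/2 ≈ 4.000
  cycle 1 → 0 → 1: weight = 7, length = 2, mean = 7/2 ≈ 3.500
Minimum mean = 3.500, attained e.g. along the cycle 0 → 1 → 0 with weight 7 and length 2. So λ(A) = 7/2 = 7/2.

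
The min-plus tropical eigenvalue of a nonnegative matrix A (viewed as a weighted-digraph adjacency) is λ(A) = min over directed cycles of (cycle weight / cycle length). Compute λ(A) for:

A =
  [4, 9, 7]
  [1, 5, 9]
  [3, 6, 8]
λ(A) = 4

Enumerate directed cycles and compute their means (weight / length). Sample:
  cycle 0 → 0: weight = 4, length = 1, mean = 4/1 ≈ 4.000
  cycle 1 → 1: weight = 5, length = 1, mean = 5/1 ≈ 5.000
  cycle 2 → 2: weight = 8, length = 1, mean = 8/1 ≈ 8.000
  cycle 0 → 1 → 0: weight = 10, length = 2, mean = 10/2 ≈ 5.000
  cycle 0 → 2 → 0: weight = 10, length = 2, mean = 10/2 ≈ 5.000
  cycle 1 → 0 → 1: weight = 10, length = 2, mean = 10/2 ≈ 5.000
Minimum mean = 4.000, attained e.g. along the cycle 0 → 0 with weight 4 and length 1. So λ(A) = 4/1 = 4.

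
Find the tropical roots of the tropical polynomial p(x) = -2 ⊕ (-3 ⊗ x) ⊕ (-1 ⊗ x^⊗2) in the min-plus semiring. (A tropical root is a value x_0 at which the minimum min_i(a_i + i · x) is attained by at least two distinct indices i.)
Roots: {-2, 1}

Each tropical root is a break point of the lower envelope of the lines y = a_i + i · x (there are 3 lines, with slopes 0, 1, ..., 2). Only the lines that attain the minimum somewhere contribute to roots; other lines are dominated. Here the surviving (envelope) indices are i = 2, i = 1, i = 0.
Intersections between consecutive envelope lines give the roots: for adjacent envelope indices i < j the intersection is x = (a_i − a_j) / (j − i). Reading off the sorted break points: {-2, 1}.
Verification: at each break x_0, at least two indices attain the minimum of min_i(a_i + i · x_0).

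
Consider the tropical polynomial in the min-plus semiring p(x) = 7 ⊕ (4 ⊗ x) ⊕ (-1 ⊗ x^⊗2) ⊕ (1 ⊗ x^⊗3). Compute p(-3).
p(-3) = -8

A tropical monomial a ⊗ x^⊗i evaluates to a + i · x. Evaluating each term at x = -3:
  Term 0 contributes 7 + 0 · -3 = 7
  Term 1 contributes 4 + 1 · -3 = 1
  Term 2 contributes -1 + 2 · -3 = -7
  Term 3 contributes 1 + 3 · -3 = -8
p(-3) = ⊕ of these = min[7, 1, -7, -8] = -8.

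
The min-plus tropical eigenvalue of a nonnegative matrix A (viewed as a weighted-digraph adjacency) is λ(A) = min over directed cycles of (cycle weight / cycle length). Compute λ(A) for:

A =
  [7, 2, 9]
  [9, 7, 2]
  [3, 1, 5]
λ(A) = 3/2

Enumerate directed cycles and compute their means (weight / length). Sample:
  cycle 0 → 0: weight = 7, length = 1, mean = 7/1 ≈ 7.000
  cycle 1 → 1: weight = 7, length = 1, mean = 7/1 ≈ 7.000
  cycle 2 → 2: weight = 5, length = 1, mean = 5/1 ≈ 5.000
  cycle 0 → 1 → 0: weight = 11, length = 2, mean = 11/2 ≈ 5.500
  cycle 0 → 2 → 0: weight = 12, length = 2, mean = 12/2 ≈ 6.000
  cycle 1 → 0 → 1: weight = 11, length = 2, mean = 11/2 ≈ 5.500
Minimum mean = 1.500, attained e.g. along the cycle 1 → 2 → 1 with weight 3 and length 2. So λ(A) = 3/2 = 3/2.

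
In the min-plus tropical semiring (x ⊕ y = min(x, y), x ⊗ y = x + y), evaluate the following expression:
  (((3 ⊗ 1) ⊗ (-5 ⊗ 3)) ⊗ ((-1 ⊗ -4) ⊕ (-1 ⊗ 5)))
(((3 ⊗ 1) ⊗ (-5 ⊗ 3)) ⊗ ((-1 ⊗ -4) ⊕ (-1 ⊗ 5))) = -3

Expand innermost to outermost. Recall ⊕ takes the minimum of its arguments and ⊗ takes their sum. Working out the expression (((3 ⊗ 1) ⊗ (-5 ⊗ 3)) ⊗ ((-1 ⊗ -4) ⊕ (-1 ⊗ 5))) gives -3.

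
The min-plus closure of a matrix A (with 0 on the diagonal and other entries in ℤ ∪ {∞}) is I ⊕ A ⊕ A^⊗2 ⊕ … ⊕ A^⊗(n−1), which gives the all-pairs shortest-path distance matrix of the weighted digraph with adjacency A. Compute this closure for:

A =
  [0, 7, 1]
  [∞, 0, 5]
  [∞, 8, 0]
Closure =
  [0, 7, 1]
  [∞, 0, 5]
  [∞, 8, 0]

This is the Floyd-Warshall all-pairs shortest-path computation. For each intermediate vertex k = 0, 1, …, 2, update dist[i][j] ← min(dist[i][j], dist[i][k] + dist[k][j]). The final matrix gives, for each (i, j), the minimum total weight of any directed path from i to j (possibly empty when i = j).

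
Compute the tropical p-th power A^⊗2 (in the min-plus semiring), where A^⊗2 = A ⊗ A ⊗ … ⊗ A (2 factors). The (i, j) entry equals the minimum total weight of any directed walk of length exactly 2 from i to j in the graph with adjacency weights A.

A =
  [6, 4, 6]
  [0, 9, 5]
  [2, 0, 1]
A^⊗2 =
  [4, 6, 7]
  [6, 4, 6]
  [0, 1, 2]

Each entry (A^⊗2)_ij equals the minimum over all length-2 walks i = v_0 → v_1 → … → v_2 = j of Σ_t A[v_t][v_{t+1}]. For example, for (i, j) = (0, 2) we minimise over 3 possible intermediate vertex sequences; the minimum is 7, attained along the walk 0 → 2 → 2.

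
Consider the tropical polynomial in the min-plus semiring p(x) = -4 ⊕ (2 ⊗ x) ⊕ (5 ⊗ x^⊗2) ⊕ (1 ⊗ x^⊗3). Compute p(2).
p(2) = -4

A tropical monomial a ⊗ x^⊗i evaluates to a + i · x. Evaluating each term at x = 2:
  Term 0 contributes -4 + 0 · 2 = -4
  Term 1 contributes 2 + 1 · 2 = 4
  Term 2 contributes 5 + 2 · 2 = 9
  Term 3 contributes 1 + 3 · 2 = 7
p(2) = ⊕ of these = min[-4, 4, 9, 7] = -4.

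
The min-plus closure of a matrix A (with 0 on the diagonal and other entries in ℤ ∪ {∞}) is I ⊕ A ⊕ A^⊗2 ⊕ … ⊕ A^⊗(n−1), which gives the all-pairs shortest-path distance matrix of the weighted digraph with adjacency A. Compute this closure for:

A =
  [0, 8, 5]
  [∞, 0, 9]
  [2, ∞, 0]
Closure =
  [0, 8, 5]
  [11, 0, 9]
  [2, 10, 0]

This is the Floyd-Warshall all-pairs shortest-path computation. For each intermediate vertex k = 0, 1, …, 2, update dist[i][j] ← min(dist[i][j], dist[i][k] + dist[k][j]). The final matrix gives, for each (i, j), the minimum total weight of any directed path from i to j (possibly empty when i = j).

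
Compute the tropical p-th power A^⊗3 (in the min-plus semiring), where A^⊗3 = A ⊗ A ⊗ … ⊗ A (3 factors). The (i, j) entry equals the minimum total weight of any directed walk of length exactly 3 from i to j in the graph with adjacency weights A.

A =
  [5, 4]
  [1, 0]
A^⊗3 =
  [5, 4]
  [1, 0]

Each entry (A^⊗3)_ij equals the minimum over all length-3 walks i = v_0 → v_1 → … → v_3 = j of Σ_t A[v_t][v_{t+1}]. For example, for (i, j) = (0, 1) we minimise over 4 possible intermediate vertex sequences; the minimum is 4, attained along the walk 0 → 1 → 1 → 1.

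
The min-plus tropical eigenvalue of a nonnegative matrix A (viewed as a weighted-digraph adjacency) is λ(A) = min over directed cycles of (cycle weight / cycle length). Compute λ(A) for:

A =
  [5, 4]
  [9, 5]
λ(A) = 5

Enumerate directed cycles and compute their means (weight / length). Sample:
  cycle 0 → 0: weight = 5, length = 1, mean = 5/1 ≈ 5.000
  cycle 1 → 1: weight = 5, length = 1, mean = 5/1 ≈ 5.000
  cycle 0 → 1 → 0: weight = 13, length = 2, mean = 13/2 ≈ 6.500
  cycle 1 → 0 → 1: weight = 13, length = 2, mean = 13/2 ≈ 6.500
Minimum mean = 5.000, attained e.g. along the cycle 0 → 0 with weight 5 and length 1. So λ(A) = 5/1 = 5.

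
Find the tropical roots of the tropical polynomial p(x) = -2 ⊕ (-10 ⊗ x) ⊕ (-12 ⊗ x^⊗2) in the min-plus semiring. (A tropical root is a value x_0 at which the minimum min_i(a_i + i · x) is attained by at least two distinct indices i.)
Roots: {2, 8}

Each tropical root is a break point of the lower envelope of the lines y = a_i + i · x (there are 3 lines, with slopes 0, 1, ..., 2). Only the lines that attain the minimum somewhere contribute to roots; other lines are dominated. Here the surviving (envelope) indices are i = 2, i = 1, i = 0.
Intersections between consecutive envelope lines give the roots: for adjacent envelope indices i < j the intersection is x = (a_i − a_j) / (j − i). Reading off the sorted break points: {2, 8}.
Verification: at each break x_0, at least two indices attain the minimum of min_i(a_i + i · x_0).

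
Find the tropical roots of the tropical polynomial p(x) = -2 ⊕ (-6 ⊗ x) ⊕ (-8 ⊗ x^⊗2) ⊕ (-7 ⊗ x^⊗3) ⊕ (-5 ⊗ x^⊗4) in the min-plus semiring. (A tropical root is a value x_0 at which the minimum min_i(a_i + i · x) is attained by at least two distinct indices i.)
Roots: {-2, -1, 2, 4}

Each tropical root is a break point of the lower envelope of the lines y = a_i + i · x (there are 5 lines, with slopes 0, 1, ..., 4). Only the lines that attain the minimum somewhere contribute to roots; other lines are dominated. Here the surviving (envelope) indices are i = 4, i = 3, i = 2, i = 1, i = 0.
Intersections between consecutive envelope lines give the roots: for adjacent envelope indices i < j the intersection is x = (a_i − a_j) / (j − i). Reading off the sorted break points: {-2, -1, 2, 4}.
Verification: at each break x_0, at least two indices attain the minimum of min_i(a_i + i · x_0).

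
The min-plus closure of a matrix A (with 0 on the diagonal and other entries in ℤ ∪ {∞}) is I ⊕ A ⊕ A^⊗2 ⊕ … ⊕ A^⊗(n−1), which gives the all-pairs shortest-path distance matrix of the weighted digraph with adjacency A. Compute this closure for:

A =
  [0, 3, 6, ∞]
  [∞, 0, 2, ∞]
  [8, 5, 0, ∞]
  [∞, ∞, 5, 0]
Closure =
  [0, 3, 5, ∞]
  [10, 0, 2, ∞]
  [8, 5, 0, ∞]
  [13, 10, 5, 0]

This is the Floyd-Warshall all-pairs shortest-path computation. For each intermediate vertex k = 0, 1, …, 3, update dist[i][j] ← min(dist[i][j], dist[i][k] + dist[k][j]). The final matrix gives, for each (i, j), the minimum total weight of any directed path from i to j (possibly empty when i = j).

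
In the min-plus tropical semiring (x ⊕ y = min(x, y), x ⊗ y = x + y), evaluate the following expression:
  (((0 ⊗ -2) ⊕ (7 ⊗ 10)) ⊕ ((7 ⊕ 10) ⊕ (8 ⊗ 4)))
(((0 ⊗ -2) ⊕ (7 ⊗ 10)) ⊕ ((7 ⊕ 10) ⊕ (8 ⊗ 4))) = -2

Expand innermost to outermost. Recall ⊕ takes the minimum of its arguments and ⊗ takes their sum. Working out the expression (((0 ⊗ -2) ⊕ (7 ⊗ 10)) ⊕ ((7 ⊕ 10) ⊕ (8 ⊗ 4))) gives -2.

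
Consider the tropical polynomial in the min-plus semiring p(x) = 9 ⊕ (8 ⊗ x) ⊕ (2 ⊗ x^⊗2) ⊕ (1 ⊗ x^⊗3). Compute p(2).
p(2) = 6

A tropical monomial a ⊗ x^⊗i evaluates to a + i · x. Evaluating each term at x = 2:
  Term 0 contributes 9 + 0 · 2 = 9
  Term 1 contributes 8 + 1 · 2 = 10
  Term 2 contributes 2 + 2 · 2 = 6
  Term 3 contributes 1 + 3 · 2 = 7
p(2) = ⊕ of these = min[9, 10, 6, 7] = 6.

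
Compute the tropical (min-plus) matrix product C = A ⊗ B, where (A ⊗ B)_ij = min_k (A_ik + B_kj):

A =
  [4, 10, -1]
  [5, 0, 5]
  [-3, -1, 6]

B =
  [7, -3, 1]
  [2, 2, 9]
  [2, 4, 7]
A ⊗ B =
  [1, 1, 5]
  [2, 2, 6]
  [1, -6, -2]

Apply the min-plus product entry-by-entry:
  C[0][0] = min over k of (A[0][0] + B[0][0] = 4 + 7 = 11, A[0][1] + B[1][0] = 10 + 2 = 12, A[0][2] + B[2][0] = -1 + 2 = 1) = 1 (attained at k = 2)
  C[0][1] = min over k of (A[0][0] + B[0][1] = 4 + -3 = 1, A[0][1] + B[1][1] = 10 + 2 = 12, A[0][2] + B[2][1] = -1 + 4 = 3) = 1 (attained at k = 0)
  C[0][2] = min over k of (A[0][0] + B[0][2] = 4 + 1 = 5, A[0][1] + B[1][2] = 10 + 9 = 19, A[0][2] + B[2][2] = -1 + 7 = 6) = 5 (attained at k = 0)
  C[1][0] = min over k of (A[1][0] + B[0][0] = 5 + 7 = 12, A[1][1] + B[1][0] = 0 + 2 = 2, A[1][2] + B[2][0] = 5 + 2 = 7) = 2 (attained at k = 1)
  C[1][1] = min over k of (A[1][0] + B[0][1] = 5 + -3 = 2, A[1][1] + B[1][1] = 0 + 2 = 2, A[1][2] + B[2][1] = 5 + 4 = 9) = 2 (attained at k = 0)
  C[1][2] = min over k of (A[1][0] + B[0][2] = 5 + 1 = 6, A[1][1] + B[1][2] = 0 + 9 = 9, A[1][2] + B[2][2] = 5 + 7 = 12) = 6 (attained at k = 0)
  C[2][0] = min over k of (A[2][0] + B[0][0] = -3 + 7 = 4, A[2][1] + B[1][0] = -1 + 2 = 1, A[2][2] + B[2][0] = 6 + 2 = 8) = 1 (attained at k = 1)
  C[2][1] = min over k of (A[2][0] + B[0][1] = -3 + -3 = -6, A[2][1] + B[1][1] = -1 + 2 = 1, A[2][2] + B[2][1] = 6 + 4 = 10) = -6 (attained at k = 0)
  C[2][2] = min over k of (A[2][0] + B[0][2] = -3 + 1 = -2, A[2][1] + B[1][2] = -1 + 9 = 8, A[2][2] + B[2][2] = 6 + 7 = 13) = -2 (attained at k = 0)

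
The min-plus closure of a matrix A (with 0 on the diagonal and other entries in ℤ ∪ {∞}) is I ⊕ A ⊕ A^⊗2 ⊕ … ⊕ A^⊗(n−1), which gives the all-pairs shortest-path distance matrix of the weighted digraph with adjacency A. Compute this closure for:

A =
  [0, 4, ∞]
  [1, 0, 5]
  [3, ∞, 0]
Closure =
  [0, 4, 9]
  [1, 0, 5]
  [3, 7, 0]

This is the Floyd-Warshall all-pairs shortest-path computation. For each intermediate vertex k = 0, 1, …, 2, update dist[i][j] ← min(dist[i][j], dist[i][k] + dist[k][j]). The final matrix gives, for each (i, j), the minimum total weight of any directed path from i to j (possibly empty when i = j).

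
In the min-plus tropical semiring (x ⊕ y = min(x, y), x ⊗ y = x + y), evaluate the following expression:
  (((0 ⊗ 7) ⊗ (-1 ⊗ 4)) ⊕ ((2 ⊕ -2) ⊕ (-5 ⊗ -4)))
(((0 ⊗ 7) ⊗ (-1 ⊗ 4)) ⊕ ((2 ⊕ -2) ⊕ (-5 ⊗ -4))) = -9

Expand innermost to outermost. Recall ⊕ takes the minimum of its arguments and ⊗ takes their sum. Working out the expression (((0 ⊗ 7) ⊗ (-1 ⊗ 4)) ⊕ ((2 ⊕ -2) ⊕ (-5 ⊗ -4))) gives -9.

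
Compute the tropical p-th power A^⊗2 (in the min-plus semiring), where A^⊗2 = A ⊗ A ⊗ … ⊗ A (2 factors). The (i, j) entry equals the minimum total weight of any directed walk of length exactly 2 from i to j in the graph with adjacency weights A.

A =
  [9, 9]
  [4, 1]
A^⊗2 =
  [13, 10]
  [5, 2]

Each entry (A^⊗2)_ij equals the minimum over all length-2 walks i = v_0 → v_1 → … → v_2 = j of Σ_t A[v_t][v_{t+1}]. For example, for (i, j) = (0, 1) we minimise over 2 possible intermediate vertex sequences; the minimum is 10, attained along the walk 0 → 1 → 1.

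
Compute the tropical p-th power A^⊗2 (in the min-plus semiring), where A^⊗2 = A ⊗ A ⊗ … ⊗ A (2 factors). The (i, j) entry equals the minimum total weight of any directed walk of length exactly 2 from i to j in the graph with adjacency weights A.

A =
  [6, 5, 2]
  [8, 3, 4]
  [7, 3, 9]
A^⊗2 =
  [9, 5, 8]
  [11, 6, 7]
  [11, 6, 7]

Each entry (A^⊗2)_ij equals the minimum over all length-2 walks i = v_0 → v_1 → … → v_2 = j of Σ_t A[v_t][v_{t+1}]. For example, for (i, j) = (0, 2) we minimise over 3 possible intermediate vertex sequences; the minimum is 8, attained along the walk 0 → 0 → 2.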